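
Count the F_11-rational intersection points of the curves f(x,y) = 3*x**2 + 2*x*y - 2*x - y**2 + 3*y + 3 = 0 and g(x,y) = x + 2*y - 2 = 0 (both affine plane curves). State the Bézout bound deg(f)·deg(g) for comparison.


Common zeros: {(2, 0), (3, 5)}; count = 2; Bézout bound = 2.

deg(f) = 2, deg(g) = 1, so Bézout bound = 2.
Scan x ∈ F_11. For each x, list the y ∈ F_11 with f(x, y) ≡ 0 and those with g(x, y) ≡ 0 (mod 11); the common zeros in that column are the intersection.
  x = 0: f ≡ 0 at y ∈ ∅; g ≡ 0 at y ∈ {1}; common: ∅.
  x = 1: f ≡ 0 at y ∈ ∅; g ≡ 0 at y ∈ {6}; common: ∅.
  x = 2: f ≡ 0 at y ∈ {0, 7}; g ≡ 0 at y ∈ {0}; common: {0}.
  x = 3: f ≡ 0 at y ∈ {4, 5}; g ≡ 0 at y ∈ {5}; common: {5}.
  x = 4: f ≡ 0 at y ∈ ∅; g ≡ 0 at y ∈ {10}; common: ∅.
  x = 5: f ≡ 0 at y ∈ {6, 7}; g ≡ 0 at y ∈ {4}; common: ∅.
  x = 6: f ≡ 0 at y ∈ {0, 4}; g ≡ 0 at y ∈ {9}; common: ∅.
  x = 7: f ≡ 0 at y ∈ ∅; g ≡ 0 at y ∈ {3}; common: ∅.
  x = 8: f ≡ 0 at y ∈ ∅; g ≡ 0 at y ∈ {8}; common: ∅.
  x = 9: f ≡ 0 at y ∈ {5}; g ≡ 0 at y ∈ {2}; common: ∅.
  x = 10: f ≡ 0 at y ∈ {6}; g ≡ 0 at y ∈ {7}; common: ∅.
Collecting: common zeros = {(2, 0), (3, 5)}, so the count is 2.
Comparison with the Bézout bound: 2 ≤ 2 = deg(f)·deg(g), as expected for curves with no common component (the bound is attained).


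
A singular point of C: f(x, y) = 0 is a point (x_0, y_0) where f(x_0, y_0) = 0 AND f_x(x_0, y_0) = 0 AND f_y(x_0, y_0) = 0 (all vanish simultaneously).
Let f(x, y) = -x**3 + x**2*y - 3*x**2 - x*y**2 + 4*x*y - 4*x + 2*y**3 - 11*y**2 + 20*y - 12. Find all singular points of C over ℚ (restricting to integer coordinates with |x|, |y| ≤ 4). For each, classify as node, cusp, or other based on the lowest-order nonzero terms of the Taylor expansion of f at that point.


Singular points: {(0, 2)}; classification: node.

Compute partial derivatives:
  f_x = -3*x**2 + 2*x*y - 6*x - y**2 + 4*y - 4.
  f_y = x**2 - 2*x*y + 4*x + 6*y**2 - 22*y + 20.
Scan x_0 ∈ {−4, ..., 4}. For each x_0, f_y(x_0, y) is a polynomial in y; find its integer roots y ∈ {−4, ..., 4}, then test f_x and f at those candidates.
  x = -4: f_y(-4, y) = 6*y**2 - 14*y + 20; no integer root y with |y| ≤ 4.
  x = -3: f_y(-3, y) = 6*y**2 - 16*y + 17; no integer root y with |y| ≤ 4.
  x = -2: f_y(-2, y) = 6*y**2 - 18*y + 16; no integer root y with |y| ≤ 4.
  x = -1: f_y(-1, y) = 6*y**2 - 20*y + 17; no integer root y with |y| ≤ 4.
  x = 0: f_y(0, y) = 6*y**2 - 22*y + 20; vanishes at y ∈ {2}. (0, 2): f_x = 0, f = 0 — SINGULAR.
  x = 1: f_y(1, y) = 6*y**2 - 24*y + 25; no integer root y with |y| ≤ 4.
  x = 2: f_y(2, y) = 6*y**2 - 26*y + 32; no integer root y with |y| ≤ 4.
  x = 3: f_y(3, y) = 6*y**2 - 28*y + 41; no integer root y with |y| ≤ 4.
  x = 4: f_y(4, y) = 6*y**2 - 30*y + 52; no integer root y with |y| ≤ 4.
Only singular point on the grid: (0, 2).
Classify: substitute x = 0 + u, y = 2 + v and expand: f = -u**3 + u**2*v - u**2 - u*v**2 + 2*v**3 + v**2.
No constant or linear terms (consistent with a singular point). Quadratic part: -u**2 + v**2. Cubic part: -u**3 + u**2*v - u*v**2 + 2*v**3.
The quadratic part v**2 - u**2 = (v − u)(v + u) splits into two distinct linear factors, so there are two distinct tangent lines y − 2 = ±(x − 0) — this is a node (ordinary double point).
Classification: node.


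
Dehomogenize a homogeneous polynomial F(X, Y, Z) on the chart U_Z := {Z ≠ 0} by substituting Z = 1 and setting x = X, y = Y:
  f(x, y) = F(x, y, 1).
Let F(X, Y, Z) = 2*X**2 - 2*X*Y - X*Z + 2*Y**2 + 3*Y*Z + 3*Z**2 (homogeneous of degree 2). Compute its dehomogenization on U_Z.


f(x, y) = 2*x**2 - 2*x*y - x + 2*y**2 + 3*y + 3

On U_Z we set Z = 1. Each monomial c·X^i·Y^j·Z^k in F becomes c·x^i·y^j·1^k = c·x^i·y^j.
Substituting Z = 1: F(X, Y, 1) = 2*x**2 - 2*x*y - x + 2*y**2 + 3*y + 3.
Note: deg(f) ≤ deg(F) = 2; strict inequality happens when F is divisible by Z (lost terms).


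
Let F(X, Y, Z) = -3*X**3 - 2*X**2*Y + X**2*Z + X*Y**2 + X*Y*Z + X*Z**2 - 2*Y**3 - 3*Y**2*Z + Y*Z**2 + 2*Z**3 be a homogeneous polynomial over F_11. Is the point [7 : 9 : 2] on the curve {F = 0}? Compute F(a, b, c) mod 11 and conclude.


F(7,9,2) ≡ 8 (mod 11); P is NOT on the curve.

Evaluate F(7, 9, 2) term-by-term (mod 11).
  -3*X**3 ↦ -3·343·1·1 = -1029
  -2*X**2*Y ↦ -2·49·9·1 = -882
  X**2*Z ↦ 1·49·1·2 = 98
  X*Y**2 ↦ 1·7·81·1 = 567
  X*Y*Z ↦ 1·7·9·2 = 126
  X*Z**2 ↦ 1·7·1·4 = 28
  -2*Y**3 ↦ -2·1·729·1 = -1458
  -3*Y**2*Z ↦ -3·1·81·2 = -486
  Y*Z**2 ↦ 1·1·9·4 = 36
  2*Z**3 ↦ 2·1·1·8 = 16
Sum: F(7, 9, 2) = (-1029) + (-882) + (98) + (567) + (126) + (28) + (-1458) + (-486) + (36) + (16) = -2984.
Reducing mod 11: -2984 ≡ 8 (mod 11).
Since F(a, b, c) ≡ 8 ≠ 0 (mod 11), P does NOT lie on the curve.


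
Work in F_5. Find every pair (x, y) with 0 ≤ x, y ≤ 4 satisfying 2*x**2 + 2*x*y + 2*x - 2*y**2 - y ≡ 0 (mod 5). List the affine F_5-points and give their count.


Affine F_5-points: {(0, 0), (0, 2), (2, 2), (4, 0), (4, 1)}; count = 5.

For each of the 25 pairs (x, y) ∈ F_5², evaluate f(x, y) mod 5. Record the zeros.
  x = 0: [0↦0, 1↦2, 2↦0, 3↦4, 4↦4]  zeros at y ∈ {0, 2}
  x = 1: [0↦4, 1↦3, 2↦3, 3↦4, 4↦1]  zeros at y ∈ ∅
  x = 2: [0↦2, 1↦3, 2↦0, 3↦3, 4↦2]  zeros at y ∈ {2}
  x = 3: [0↦4, 1↦2, 2↦1, 3↦1, 4↦2]  zeros at y ∈ ∅
  x = 4: [0↦0, 1↦0, 2↦1, 3↦3, 4↦1]  zeros at y ∈ {0, 1}
Collecting zeros: affine points = {(0, 0), (0, 2), (2, 2), (4, 0), (4, 1)}.
Total count |C(F_5)_aff| = 5.


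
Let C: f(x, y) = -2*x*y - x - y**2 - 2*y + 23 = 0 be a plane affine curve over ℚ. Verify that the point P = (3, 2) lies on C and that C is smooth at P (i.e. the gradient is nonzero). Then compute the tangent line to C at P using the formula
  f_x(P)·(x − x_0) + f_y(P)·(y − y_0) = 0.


Tangent line at P: -5*x - 12*y + 39 = 0.

Step 1: f(3, 2) = 0, so P lies on C.
Step 2: partial derivatives
  f_x(x, y) = -2*y - 1, f_y(x, y) = -2*x - 2*y - 2.
  f_x(P) = -5, f_y(P) = -12 (gradient nonzero, so P is smooth).
Step 3: tangent line at P: -5·(x − 3) + -12·(y − 2) = 0.
Expanding: -5*x - 12*y + 39 = 0.


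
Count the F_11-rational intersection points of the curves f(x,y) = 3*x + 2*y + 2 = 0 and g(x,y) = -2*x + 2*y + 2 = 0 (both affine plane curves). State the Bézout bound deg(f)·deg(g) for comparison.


Common zeros: {(0, 10)}; count = 1; Bézout bound = 1.

deg(f) = 1, deg(g) = 1, so Bézout bound = 1.
Scan x ∈ F_11. For each x, list the y ∈ F_11 with f(x, y) ≡ 0 and those with g(x, y) ≡ 0 (mod 11); the common zeros in that column are the intersection.
  x = 0: f ≡ 0 at y ∈ {10}; g ≡ 0 at y ∈ {10}; common: {10}.
  x = 1: f ≡ 0 at y ∈ {3}; g ≡ 0 at y ∈ {0}; common: ∅.
  x = 2: f ≡ 0 at y ∈ {7}; g ≡ 0 at y ∈ {1}; common: ∅.
  x = 3: f ≡ 0 at y ∈ {0}; g ≡ 0 at y ∈ {2}; common: ∅.
  x = 4: f ≡ 0 at y ∈ {4}; g ≡ 0 at y ∈ {3}; common: ∅.
  x = 5: f ≡ 0 at y ∈ {8}; g ≡ 0 at y ∈ {4}; common: ∅.
  x = 6: f ≡ 0 at y ∈ {1}; g ≡ 0 at y ∈ {5}; common: ∅.
  x = 7: f ≡ 0 at y ∈ {5}; g ≡ 0 at y ∈ {6}; common: ∅.
  x = 8: f ≡ 0 at y ∈ {9}; g ≡ 0 at y ∈ {7}; common: ∅.
  x = 9: f ≡ 0 at y ∈ {2}; g ≡ 0 at y ∈ {8}; common: ∅.
  x = 10: f ≡ 0 at y ∈ {6}; g ≡ 0 at y ∈ {9}; common: ∅.
Collecting: common zeros = {(0, 10)}, so the count is 1.
Comparison with the Bézout bound: 1 ≤ 1 = deg(f)·deg(g), as expected for curves with no common component (the bound is attained).


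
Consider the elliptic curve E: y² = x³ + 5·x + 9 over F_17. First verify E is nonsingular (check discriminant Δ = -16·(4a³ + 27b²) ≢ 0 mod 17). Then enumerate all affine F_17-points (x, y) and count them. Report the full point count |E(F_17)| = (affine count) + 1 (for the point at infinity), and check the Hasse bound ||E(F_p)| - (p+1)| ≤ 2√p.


Affine points = {(0, 3), (0, 14), (1, 7), (1, 10), (3, 0), (4, 5), (4, 12), (6, 0), (7, 8), (7, 9), (8, 0), (9, 1), (9, 16), (11, 1), (11, 16), (14, 1), (14, 16), (15, 5), (15, 12)}; affine count = 19; |E(F_17)| = 20.

Discriminant check: Δ ∝ 4a³ + 27b² = 4·5³ + 27·9² = 4·125 + 27·81 ≡ 1 (mod 17). Nonzero ⇒ E is nonsingular.
For each x ∈ F_17, compute rhs = x³ + 5·x + 9 mod 17, then count y ∈ F_17 with y² ≡ rhs.
  x = 0: rhs = 9, matching y values: 3, 14 (2 points).
  x = 1: rhs = 15, matching y values: 7, 10 (2 points).
  x = 2: rhs = 10, matching y values: none (0 points).
  x = 3: rhs = 0, matching y values: 0 (1 points).
  x = 4: rhs = 8, matching y values: 5, 12 (2 points).
  x = 5: rhs = 6, matching y values: none (0 points).
  x = 6: rhs = 0, matching y values: 0 (1 points).
  x = 7: rhs = 13, matching y values: 8, 9 (2 points).
  x = 8: rhs = 0, matching y values: 0 (1 points).
  x = 9: rhs = 1, matching y values: 1, 16 (2 points).
  x = 10: rhs = 5, matching y values: none (0 points).
  x = 11: rhs = 1, matching y values: 1, 16 (2 points).
  x = 12: rhs = 12, matching y values: none (0 points).
  x = 13: rhs = 10, matching y values: none (0 points).
  x = 14: rhs = 1, matching y values: 1, 16 (2 points).
  x = 15: rhs = 8, matching y values: 5, 12 (2 points).
  x = 16: rhs = 3, matching y values: none (0 points).
Total affine count: 19.
Full point count |E(F_17)| = 19 + 1 = 20.
Hasse bound: |20 − (17+1)| = |2| = 2 ≤ 2√17 ≈ 8.2462 ✓.


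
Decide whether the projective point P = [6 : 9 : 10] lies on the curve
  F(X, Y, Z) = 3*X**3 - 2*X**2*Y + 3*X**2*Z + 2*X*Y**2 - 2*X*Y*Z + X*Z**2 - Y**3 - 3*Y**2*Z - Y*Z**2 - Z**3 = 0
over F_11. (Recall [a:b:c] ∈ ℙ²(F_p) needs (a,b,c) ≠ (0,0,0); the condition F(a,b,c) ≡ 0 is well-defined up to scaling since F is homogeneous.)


F(6,9,10) ≡ 0 (mod 11); P is on the curve.

Evaluate F(6, 9, 10) term-by-term (mod 11).
  3*X**3 ↦ 3·216·1·1 = 648
  -2*X**2*Y ↦ -2·36·9·1 = -648
  3*X**2*Z ↦ 3·36·1·10 = 1080
  2*X*Y**2 ↦ 2·6·81·1 = 972
  -2*X*Y*Z ↦ -2·6·9·10 = -1080
  X*Z**2 ↦ 1·6·1·100 = 600
  -Y**3 ↦ -1·1·729·1 = -729
  -3*Y**2*Z ↦ -3·1·81·10 = -2430
  -Y*Z**2 ↦ -1·1·9·100 = -900
  -Z**3 ↦ -1·1·1·1000 = -1000
Sum: F(6, 9, 10) = (648) + (-648) + (1080) + (972) + (-1080) + (600) + (-729) + (-2430) + (-900) + (-1000) = -3487.
Reducing mod 11: -3487 ≡ 0 (mod 11).
Since F(a, b, c) ≡ 0 (mod 11), P lies on the curve.


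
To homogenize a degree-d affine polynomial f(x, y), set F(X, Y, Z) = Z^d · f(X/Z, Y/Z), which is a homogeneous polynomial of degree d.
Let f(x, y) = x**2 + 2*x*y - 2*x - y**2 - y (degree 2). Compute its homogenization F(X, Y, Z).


F(X, Y, Z) = X**2 + 2*X*Y - 2*X*Z - Y**2 - Y*Z

deg(f) = 2.
Substitute x = X/Z, y = Y/Z into f, then multiply by Z^2.
  monomial 1·x^2·y^0 ↦ 1·X^2·Y^0·Z^0.
  monomial 2·x^1·y^1 ↦ 2·X^1·Y^1·Z^0.
  monomial -2·x^1·y^0 ↦ -2·X^1·Y^0·Z^1.
  monomial -1·x^0·y^2 ↦ -1·X^0·Y^2·Z^0.
  monomial -1·x^0·y^1 ↦ -1·X^0·Y^1·Z^1.
Collecting: F(X, Y, Z) = X**2 + 2*X*Y - 2*X*Z - Y**2 - Y*Z.


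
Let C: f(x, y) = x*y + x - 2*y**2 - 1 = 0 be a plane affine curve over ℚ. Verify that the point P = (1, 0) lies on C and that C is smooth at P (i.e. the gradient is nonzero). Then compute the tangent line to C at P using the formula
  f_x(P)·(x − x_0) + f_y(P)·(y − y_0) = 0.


Tangent line at P: x + y - 1 = 0.

Step 1: f(1, 0) = 0, so P lies on C.
Step 2: partial derivatives
  f_x(x, y) = y + 1, f_y(x, y) = x - 4*y.
  f_x(P) = 1, f_y(P) = 1 (gradient nonzero, so P is smooth).
Step 3: tangent line at P: 1·(x − 1) + 1·(y − 0) = 0.
Expanding: x + y - 1 = 0.


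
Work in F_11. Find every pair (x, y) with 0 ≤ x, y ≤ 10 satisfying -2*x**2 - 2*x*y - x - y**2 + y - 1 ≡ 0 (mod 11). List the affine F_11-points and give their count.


Affine F_11-points: {(2, 0), (2, 8), (3, 0), (3, 6), (4, 2), (5, 1), (6, 3), (6, 8), (7, 3), (7, 6), (10, 1), (10, 2)}; count = 12.

For each of the 121 pairs (x, y) ∈ F_11², evaluate f(x, y) mod 11. Record the zeros.
  x = 0: [0↦10, 1↦10, 2↦8, 3↦4, 4↦9, 5↦1, 6↦2, 7↦1, 8↦9, 9↦4, 10↦8]  zeros at y ∈ ∅
  x = 1: [0↦7, 1↦5, 2↦1, 3↦6, 4↦9, 5↦10, 6↦9, 7↦6, 8↦1, 9↦5, 10↦7]  zeros at y ∈ ∅
  x = 2: [0↦0, 1↦7, 2↦1, 3↦4, 4↦5, 5↦4, 6↦1, 7↦7, 8↦0, 9↦2, 10↦2]  zeros at y ∈ {0, 8}
  x = 3: [0↦0, 1↦5, 2↦8, 3↦9, 4↦8, 5↦5, 6↦0, 7↦4, 8↦6, 9↦6, 10↦4]  zeros at y ∈ {0, 6}
  x = 4: [0↦7, 1↦10, 2↦0, 3↦10, 4↦7, 5↦2, 6↦6, 7↦8, 8↦8, 9↦6, 10↦2]  zeros at y ∈ {2}
  x = 5: [0↦10, 1↦0, 2↦10, 3↦7, 4↦2, 5↦6, 6↦8, 7↦8, 8↦6, 9↦2, 10↦7]  zeros at y ∈ {1}
  x = 6: [0↦9, 1↦8, 2↦5, 3↦0, 4↦4, 5↦6, 6↦6, 7↦4, 8↦0, 9↦5, 10↦8]  zeros at y ∈ {3, 8}
  x = 7: [0↦4, 1↦1, 2↦7, 3↦0, 4↦2, 5↦2, 6↦0, 7↦7, 8↦1, 9↦4, 10↦5]  zeros at y ∈ {3, 6}
  x = 8: [0↦6, 1↦1, 2↦5, 3↦7, 4↦7, 5↦5, 6↦1, 7↦6, 8↦9, 9↦10, 10↦9]  zeros at y ∈ ∅
  x = 9: [0↦4, 1↦8, 2↦10, 3↦10, 4↦8, 5↦4, 6↦9, 7↦1, 8↦2, 9↦1, 10↦9]  zeros at y ∈ ∅
  x = 10: [0↦9, 1↦0, 2↦0, 3↦9, 4↦5, 5↦10, 6↦2, 7↦3, 8↦2, 9↦10, 10↦5]  zeros at y ∈ {1, 2}
Collecting zeros: affine points = {(2, 0), (2, 8), (3, 0), (3, 6), (4, 2), (5, 1), (6, 3), (6, 8), (7, 3), (7, 6), (10, 1), (10, 2)}.
Total count |C(F_11)_aff| = 12.


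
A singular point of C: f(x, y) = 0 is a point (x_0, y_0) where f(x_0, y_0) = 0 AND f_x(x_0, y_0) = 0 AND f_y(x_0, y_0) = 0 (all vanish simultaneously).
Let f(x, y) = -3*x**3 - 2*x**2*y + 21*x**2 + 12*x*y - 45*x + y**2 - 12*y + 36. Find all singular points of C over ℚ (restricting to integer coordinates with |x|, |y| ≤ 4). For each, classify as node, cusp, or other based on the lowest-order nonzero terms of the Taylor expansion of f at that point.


Singular points: {(3, -3)}; classification: cusp.

Compute partial derivatives:
  f_x = -9*x**2 - 4*x*y + 42*x + 12*y - 45.
  f_y = -2*x**2 + 12*x + 2*y - 12.
Scan x_0 ∈ {−4, ..., 4}. For each x_0, f_y(x_0, y) is a polynomial in y; find its integer roots y ∈ {−4, ..., 4}, then test f_x and f at those candidates.
  x = -4: f_y(-4, y) = 2*y - 92; no integer root y with |y| ≤ 4.
  x = -3: f_y(-3, y) = 2*y - 66; no integer root y with |y| ≤ 4.
  x = -2: f_y(-2, y) = 2*y - 44; no integer root y with |y| ≤ 4.
  x = -1: f_y(-1, y) = 2*y - 26; no integer root y with |y| ≤ 4.
  x = 0: f_y(0, y) = 2*y - 12; no integer root y with |y| ≤ 4.
  x = 1: f_y(1, y) = 2*y - 2; vanishes at y ∈ {1}. (1, 1): f_x = -4 ≠ 0.
  x = 2: f_y(2, y) = 2*y + 4; vanishes at y ∈ {-2}. (2, -2): f_x = -5 ≠ 0.
  x = 3: f_y(3, y) = 2*y + 6; vanishes at y ∈ {-3}. (3, -3): f_x = 0, f = 0 — SINGULAR.
  x = 4: f_y(4, y) = 2*y + 4; vanishes at y ∈ {-2}. (4, -2): f_x = -13 ≠ 0.
Only singular point on the grid: (3, -3).
Classify: substitute x = 3 + u, y = -3 + v and expand: f = -3*u**3 - 2*u**2*v + v**2.
No constant or linear terms (consistent with a singular point). Quadratic part: v**2. Cubic part: -3*u**3 - 2*u**2*v.
The quadratic part v**2 is a perfect square, so there is a single (double) tangent line v = 0, i.e. y = -3. Restricting the cubic part to that line (v = 0) leaves -3*u**3 ≠ 0, so f is not divisible by v and the branch is v² ≈ 3*u**3 to lowest order — this is a cusp.
Classification: cusp.


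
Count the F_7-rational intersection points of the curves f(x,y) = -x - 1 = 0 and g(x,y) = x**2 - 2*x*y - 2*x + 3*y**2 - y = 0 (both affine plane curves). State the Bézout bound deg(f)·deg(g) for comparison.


Common zeros: {(6, 1)}; count = 1; Bézout bound = 2.

deg(f) = 1, deg(g) = 2, so Bézout bound = 2.
Scan x ∈ F_7. For each x, list the y ∈ F_7 with f(x, y) ≡ 0 and those with g(x, y) ≡ 0 (mod 7); the common zeros in that column are the intersection.
  x = 0: f ≡ 0 at y ∈ ∅; g ≡ 0 at y ∈ {0, 5}; common: ∅.
  x = 1: f ≡ 0 at y ∈ ∅; g ≡ 0 at y ∈ {4}; common: ∅.
  x = 2: f ≡ 0 at y ∈ ∅; g ≡ 0 at y ∈ {0, 4}; common: ∅.
  x = 3: f ≡ 0 at y ∈ ∅; g ≡ 0 at y ∈ ∅; common: ∅.
  x = 4: f ≡ 0 at y ∈ ∅; g ≡ 0 at y ∈ ∅; common: ∅.
  x = 5: f ≡ 0 at y ∈ ∅; g ≡ 0 at y ∈ {1, 5}; common: ∅.
  x = 6: f ≡ 0 at y ∈ {0, 1, 2, 3, 4, 5, 6}; g ≡ 0 at y ∈ {1}; common: {1}.
Collecting: common zeros = {(6, 1)}, so the count is 1.
Comparison with the Bézout bound: 1 ≤ 2 = deg(f)·deg(g), as expected for curves with no common component (the affine F_7-count falls short of the bound because intersections may lie at infinity, over extension fields, or carry multiplicity).


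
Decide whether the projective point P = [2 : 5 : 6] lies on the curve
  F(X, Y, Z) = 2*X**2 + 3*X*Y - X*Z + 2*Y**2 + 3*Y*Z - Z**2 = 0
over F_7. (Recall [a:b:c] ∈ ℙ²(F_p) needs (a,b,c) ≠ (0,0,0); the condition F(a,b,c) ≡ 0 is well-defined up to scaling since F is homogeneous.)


F(2,5,6) ≡ 4 (mod 7); P is NOT on the curve.

Evaluate F(2, 5, 6) term-by-term (mod 7).
  2*X**2 ↦ 2·4·1·1 = 8
  3*X*Y ↦ 3·2·5·1 = 30
  -X*Z ↦ -1·2·1·6 = -12
  2*Y**2 ↦ 2·1·25·1 = 50
  3*Y*Z ↦ 3·1·5·6 = 90
  -Z**2 ↦ -1·1·1·36 = -36
Sum: F(2, 5, 6) = (8) + (30) + (-12) + (50) + (90) + (-36) = 130.
Reducing mod 7: 130 ≡ 4 (mod 7).
Since F(a, b, c) ≡ 4 ≠ 0 (mod 7), P does NOT lie on the curve.


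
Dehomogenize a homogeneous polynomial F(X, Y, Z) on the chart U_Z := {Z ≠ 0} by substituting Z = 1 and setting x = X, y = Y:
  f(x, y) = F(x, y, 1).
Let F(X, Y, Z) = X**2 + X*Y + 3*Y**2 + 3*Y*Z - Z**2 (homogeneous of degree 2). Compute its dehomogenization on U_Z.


f(x, y) = x**2 + x*y + 3*y**2 + 3*y - 1

On U_Z we set Z = 1. Each monomial c·X^i·Y^j·Z^k in F becomes c·x^i·y^j·1^k = c·x^i·y^j.
Substituting Z = 1: F(X, Y, 1) = x**2 + x*y + 3*y**2 + 3*y - 1.
Note: deg(f) ≤ deg(F) = 2; strict inequality happens when F is divisible by Z (lost terms).


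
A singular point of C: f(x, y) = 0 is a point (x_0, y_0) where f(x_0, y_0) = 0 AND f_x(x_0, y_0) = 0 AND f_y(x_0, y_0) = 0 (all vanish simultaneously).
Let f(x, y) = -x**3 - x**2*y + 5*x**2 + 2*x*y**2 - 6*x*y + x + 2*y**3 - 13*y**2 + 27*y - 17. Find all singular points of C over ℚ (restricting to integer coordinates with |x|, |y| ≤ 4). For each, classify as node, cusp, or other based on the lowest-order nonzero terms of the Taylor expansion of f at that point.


Singular points: {(1, 2)}; classification: cusp.

Compute partial derivatives:
  f_x = -3*x**2 - 2*x*y + 10*x + 2*y**2 - 6*y + 1.
  f_y = -x**2 + 4*x*y - 6*x + 6*y**2 - 26*y + 27.
Scan x_0 ∈ {−4, ..., 4}. For each x_0, f_y(x_0, y) is a polynomial in y; find its integer roots y ∈ {−4, ..., 4}, then test f_x and f at those candidates.
  x = -4: f_y(-4, y) = 6*y**2 - 42*y + 35; no integer root y with |y| ≤ 4.
  x = -3: f_y(-3, y) = 6*y**2 - 38*y + 36; no integer root y with |y| ≤ 4.
  x = -2: f_y(-2, y) = 6*y**2 - 34*y + 35; no integer root y with |y| ≤ 4.
  x = -1: f_y(-1, y) = 6*y**2 - 30*y + 32; no integer root y with |y| ≤ 4.
  x = 0: f_y(0, y) = 6*y**2 - 26*y + 27; no integer root y with |y| ≤ 4.
  x = 1: f_y(1, y) = 6*y**2 - 22*y + 20; vanishes at y ∈ {2}. (1, 2): f_x = 0, f = 0 — SINGULAR.
  x = 2: f_y(2, y) = 6*y**2 - 18*y + 11; no integer root y with |y| ≤ 4.
  x = 3: f_y(3, y) = 6*y**2 - 14*y; vanishes at y ∈ {0}. (3, 0): f_x = 4 ≠ 0.
  x = 4: f_y(4, y) = 6*y**2 - 10*y - 13; no integer root y with |y| ≤ 4.
Only singular point on the grid: (1, 2).
Classify: substitute x = 1 + u, y = 2 + v and expand: f = -u**3 - u**2*v + 2*u*v**2 + 2*v**3 + v**2.
No constant or linear terms (consistent with a singular point). Quadratic part: v**2. Cubic part: -u**3 - u**2*v + 2*u*v**2 + 2*v**3.
The quadratic part v**2 is a perfect square, so there is a single (double) tangent line v = 0, i.e. y = 2. Restricting the cubic part to that line (v = 0) leaves -u**3 ≠ 0, so f is not divisible by v and the branch is v² ≈ u**3 to lowest order — this is a cusp.
Classification: cusp.


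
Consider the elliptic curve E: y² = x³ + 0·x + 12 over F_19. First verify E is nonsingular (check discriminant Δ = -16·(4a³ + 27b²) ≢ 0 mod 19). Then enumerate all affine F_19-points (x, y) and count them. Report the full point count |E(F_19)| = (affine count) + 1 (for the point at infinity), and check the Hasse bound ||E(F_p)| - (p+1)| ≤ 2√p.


Affine points = {(2, 1), (2, 18), (3, 1), (3, 18), (4, 0), (5, 2), (5, 17), (6, 0), (8, 7), (8, 12), (9, 0), (10, 9), (10, 10), (12, 7), (12, 12), (13, 9), (13, 10), (14, 1), (14, 18), (15, 9), (15, 10), (16, 2), (16, 17), (17, 2), (17, 17), (18, 7), (18, 12)}; affine count = 27; |E(F_19)| = 28.

Discriminant check: Δ ∝ 4a³ + 27b² = 4·0³ + 27·12² = 4·0 + 27·144 ≡ 12 (mod 19). Nonzero ⇒ E is nonsingular.
For each x ∈ F_19, compute rhs = x³ + 0·x + 12 mod 19, then count y ∈ F_19 with y² ≡ rhs.
  x = 0: rhs = 12, matching y values: none (0 points).
  x = 1: rhs = 13, matching y values: none (0 points).
  x = 2: rhs = 1, matching y values: 1, 18 (2 points).
  x = 3: rhs = 1, matching y values: 1, 18 (2 points).
  x = 4: rhs = 0, matching y values: 0 (1 points).
  x = 5: rhs = 4, matching y values: 2, 17 (2 points).
  x = 6: rhs = 0, matching y values: 0 (1 points).
  x = 7: rhs = 13, matching y values: none (0 points).
  x = 8: rhs = 11, matching y values: 7, 12 (2 points).
  x = 9: rhs = 0, matching y values: 0 (1 points).
  x = 10: rhs = 5, matching y values: 9, 10 (2 points).
  x = 11: rhs = 13, matching y values: none (0 points).
  x = 12: rhs = 11, matching y values: 7, 12 (2 points).
  x = 13: rhs = 5, matching y values: 9, 10 (2 points).
  x = 14: rhs = 1, matching y values: 1, 18 (2 points).
  x = 15: rhs = 5, matching y values: 9, 10 (2 points).
  x = 16: rhs = 4, matching y values: 2, 17 (2 points).
  x = 17: rhs = 4, matching y values: 2, 17 (2 points).
  x = 18: rhs = 11, matching y values: 7, 12 (2 points).
Total affine count: 27.
Full point count |E(F_19)| = 27 + 1 = 28.
Hasse bound: |28 − (19+1)| = |8| = 8 ≤ 2√19 ≈ 8.7178 ✓.


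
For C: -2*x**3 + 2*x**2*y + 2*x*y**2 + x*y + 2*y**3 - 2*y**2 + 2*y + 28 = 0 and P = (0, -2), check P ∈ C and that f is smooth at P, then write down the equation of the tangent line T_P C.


Tangent line at P: 6*x + 34*y + 68 = 0.

Step 1: f(0, -2) = 0, so P lies on C.
Step 2: partial derivatives
  f_x(x, y) = -6*x**2 + 4*x*y + 2*y**2 + y, f_y(x, y) = 2*x**2 + 4*x*y + x + 6*y**2 - 4*y + 2.
  f_x(P) = 6, f_y(P) = 34 (gradient nonzero, so P is smooth).
Step 3: tangent line at P: 6·(x − 0) + 34·(y − -2) = 0.
Expanding: 6*x + 34*y + 68 = 0.


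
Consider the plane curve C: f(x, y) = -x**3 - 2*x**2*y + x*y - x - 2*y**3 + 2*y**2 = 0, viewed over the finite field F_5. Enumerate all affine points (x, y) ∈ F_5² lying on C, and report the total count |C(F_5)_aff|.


Affine F_5-points: {(0, 0), (0, 1), (2, 0), (2, 2), (2, 4), (3, 0), (3, 1)}; count = 7.

For each of the 25 pairs (x, y) ∈ F_5², evaluate f(x, y) mod 5. Record the zeros.
  x = 0: [0↦0, 1↦0, 2↦2, 3↦4, 4↦4]  zeros at y ∈ {0, 1}
  x = 1: [0↦3, 1↦2, 2↦3, 3↦4, 4↦3]  zeros at y ∈ ∅
  x = 2: [0↦0, 1↦4, 2↦0, 3↦1, 4↦0]  zeros at y ∈ {0, 2, 4}
  x = 3: [0↦0, 1↦0, 2↦2, 3↦4, 4↦4]  zeros at y ∈ {0, 1}
  x = 4: [0↦2, 1↦4, 2↦3, 3↦2, 4↦4]  zeros at y ∈ ∅
Collecting zeros: affine points = {(0, 0), (0, 1), (2, 0), (2, 2), (2, 4), (3, 0), (3, 1)}.
Total count |C(F_5)_aff| = 7.


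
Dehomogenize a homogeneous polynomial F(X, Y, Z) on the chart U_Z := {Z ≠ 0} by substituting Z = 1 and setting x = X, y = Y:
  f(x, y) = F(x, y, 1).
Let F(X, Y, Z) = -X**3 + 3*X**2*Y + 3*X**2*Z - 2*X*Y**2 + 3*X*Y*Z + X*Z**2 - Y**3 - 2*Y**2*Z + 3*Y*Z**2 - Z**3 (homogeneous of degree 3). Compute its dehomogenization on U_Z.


f(x, y) = -x**3 + 3*x**2*y + 3*x**2 - 2*x*y**2 + 3*x*y + x - y**3 - 2*y**2 + 3*y - 1

On U_Z we set Z = 1. Each monomial c·X^i·Y^j·Z^k in F becomes c·x^i·y^j·1^k = c·x^i·y^j.
Substituting Z = 1: F(X, Y, 1) = -x**3 + 3*x**2*y + 3*x**2 - 2*x*y**2 + 3*x*y + x - y**3 - 2*y**2 + 3*y - 1.
Note: deg(f) ≤ deg(F) = 3; strict inequality happens when F is divisible by Z (lost terms).


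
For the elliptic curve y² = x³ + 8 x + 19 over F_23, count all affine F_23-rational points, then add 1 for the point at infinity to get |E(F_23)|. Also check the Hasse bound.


Affine points = {(3, 1), (3, 22), (4, 0), (5, 0), (7, 2), (7, 21), (10, 8), (10, 15), (11, 9), (11, 14), (12, 7), (12, 16), (14, 0), (15, 8), (15, 15), (17, 10), (17, 13), (21, 8), (21, 15)}; affine count = 19; |E(F_23)| = 20.

Discriminant check: Δ ∝ 4a³ + 27b² = 4·8³ + 27·19² = 4·512 + 27·361 ≡ 19 (mod 23). Nonzero ⇒ E is nonsingular.
For each x ∈ F_23, compute rhs = x³ + 8·x + 19 mod 23, then count y ∈ F_23 with y² ≡ rhs.
  x = 0: rhs = 19, matching y values: none (0 points).
  x = 1: rhs = 5, matching y values: none (0 points).
  x = 2: rhs = 20, matching y values: none (0 points).
  x = 3: rhs = 1, matching y values: 1, 22 (2 points).
  x = 4: rhs = 0, matching y values: 0 (1 points).
  x = 5: rhs = 0, matching y values: 0 (1 points).
  x = 6: rhs = 7, matching y values: none (0 points).
  x = 7: rhs = 4, matching y values: 2, 21 (2 points).
  x = 8: rhs = 20, matching y values: none (0 points).
  x = 9: rhs = 15, matching y values: none (0 points).
  x = 10: rhs = 18, matching y values: 8, 15 (2 points).
  x = 11: rhs = 12, matching y values: 9, 14 (2 points).
  x = 12: rhs = 3, matching y values: 7, 16 (2 points).
  x = 13: rhs = 20, matching y values: none (0 points).
  x = 14: rhs = 0, matching y values: 0 (1 points).
  x = 15: rhs = 18, matching y values: 8, 15 (2 points).
  x = 16: rhs = 11, matching y values: none (0 points).
  x = 17: rhs = 8, matching y values: 10, 13 (2 points).
  x = 18: rhs = 15, matching y values: none (0 points).
  x = 19: rhs = 15, matching y values: none (0 points).
  x = 20: rhs = 14, matching y values: none (0 points).
  x = 21: rhs = 18, matching y values: 8, 15 (2 points).
  x = 22: rhs = 10, matching y values: none (0 points).
Total affine count: 19.
Full point count |E(F_23)| = 19 + 1 = 20.
Hasse bound: |20 − (23+1)| = |-4| = 4 ≤ 2√23 ≈ 9.5917 ✓.


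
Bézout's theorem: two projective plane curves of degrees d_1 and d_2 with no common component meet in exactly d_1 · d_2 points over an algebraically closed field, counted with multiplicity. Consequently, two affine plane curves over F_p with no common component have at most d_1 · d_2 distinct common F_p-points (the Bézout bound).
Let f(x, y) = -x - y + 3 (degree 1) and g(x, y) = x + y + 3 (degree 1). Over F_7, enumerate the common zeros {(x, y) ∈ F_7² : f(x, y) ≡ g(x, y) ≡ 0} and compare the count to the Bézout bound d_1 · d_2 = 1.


Common zeros: ∅; count = 0; Bézout bound = 1.

deg(f) = 1, deg(g) = 1, so Bézout bound = 1.
Scan x ∈ F_7. For each x, list the y ∈ F_7 with f(x, y) ≡ 0 and those with g(x, y) ≡ 0 (mod 7); the common zeros in that column are the intersection.
  x = 0: f ≡ 0 at y ∈ {3}; g ≡ 0 at y ∈ {4}; common: ∅.
  x = 1: f ≡ 0 at y ∈ {2}; g ≡ 0 at y ∈ {3}; common: ∅.
  x = 2: f ≡ 0 at y ∈ {1}; g ≡ 0 at y ∈ {2}; common: ∅.
  x = 3: f ≡ 0 at y ∈ {0}; g ≡ 0 at y ∈ {1}; common: ∅.
  x = 4: f ≡ 0 at y ∈ {6}; g ≡ 0 at y ∈ {0}; common: ∅.
  x = 5: f ≡ 0 at y ∈ {5}; g ≡ 0 at y ∈ {6}; common: ∅.
  x = 6: f ≡ 0 at y ∈ {4}; g ≡ 0 at y ∈ {5}; common: ∅.
Collecting: common zeros = ∅, so the count is 0.
Comparison with the Bézout bound: 0 ≤ 1 = deg(f)·deg(g), as expected for curves with no common component (the affine F_7-count falls short of the bound because intersections may lie at infinity, over extension fields, or carry multiplicity).


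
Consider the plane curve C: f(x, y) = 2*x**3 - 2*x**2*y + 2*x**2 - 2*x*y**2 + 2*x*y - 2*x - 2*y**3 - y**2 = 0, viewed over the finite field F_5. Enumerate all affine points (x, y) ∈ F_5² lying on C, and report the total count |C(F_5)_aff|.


Affine F_5-points: {(0, 0), (0, 2), (2, 0), (3, 1), (4, 3)}; count = 5.

For each of the 25 pairs (x, y) ∈ F_5², evaluate f(x, y) mod 5. Record the zeros.
  x = 0: [0↦0, 1↦2, 2↦0, 3↦2, 4↦1]  zeros at y ∈ {0, 2}
  x = 1: [0↦2, 1↦2, 2↦4, 3↦1, 4↦1]  zeros at y ∈ ∅
  x = 2: [0↦0, 1↦4, 2↦1, 3↦4, 4↦1]  zeros at y ∈ {0}
  x = 3: [0↦1, 1↦0, 2↦3, 3↦3, 4↦3]  zeros at y ∈ {1}
  x = 4: [0↦2, 1↦2, 2↦2, 3↦0, 4↦4]  zeros at y ∈ {3}
Collecting zeros: affine points = {(0, 0), (0, 2), (2, 0), (3, 1), (4, 3)}.
Total count |C(F_5)_aff| = 5.


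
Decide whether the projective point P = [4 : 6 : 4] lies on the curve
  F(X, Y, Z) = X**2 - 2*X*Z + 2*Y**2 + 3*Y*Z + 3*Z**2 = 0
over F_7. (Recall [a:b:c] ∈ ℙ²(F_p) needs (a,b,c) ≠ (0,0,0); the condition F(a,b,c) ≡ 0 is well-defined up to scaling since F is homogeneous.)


F(4,6,4) ≡ 1 (mod 7); P is NOT on the curve.

Evaluate F(4, 6, 4) term-by-term (mod 7).
  X**2 ↦ 1·16·1·1 = 16
  -2*X*Z ↦ -2·4·1·4 = -32
  2*Y**2 ↦ 2·1·36·1 = 72
  3*Y*Z ↦ 3·1·6·4 = 72
  3*Z**2 ↦ 3·1·1·16 = 48
Sum: F(4, 6, 4) = (16) + (-32) + (72) + (72) + (48) = 176.
Reducing mod 7: 176 ≡ 1 (mod 7).
Since F(a, b, c) ≡ 1 ≠ 0 (mod 7), P does NOT lie on the curve.


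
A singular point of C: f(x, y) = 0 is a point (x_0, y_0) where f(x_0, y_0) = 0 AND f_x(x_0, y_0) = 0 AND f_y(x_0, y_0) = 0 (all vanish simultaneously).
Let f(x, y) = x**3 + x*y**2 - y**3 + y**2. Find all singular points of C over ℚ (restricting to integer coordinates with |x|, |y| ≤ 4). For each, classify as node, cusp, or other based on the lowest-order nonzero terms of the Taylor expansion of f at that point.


Singular points: {(0, 0)}; classification: cusp.

Compute partial derivatives:
  f_x = 3*x**2 + y**2.
  f_y = 2*x*y - 3*y**2 + 2*y.
Scan x_0 ∈ {−4, ..., 4}. For each x_0, f_y(x_0, y) is a polynomial in y; find its integer roots y ∈ {−4, ..., 4}, then test f_x and f at those candidates.
  x = -4: f_y(-4, y) = -3*y**2 - 6*y; vanishes at y ∈ {-2, 0}. (-4, -2): f_x = 52 ≠ 0; (-4, 0): f_x = 48 ≠ 0.
  x = -3: f_y(-3, y) = -3*y**2 - 4*y; vanishes at y ∈ {0}. (-3, 0): f_x = 27 ≠ 0.
  x = -2: f_y(-2, y) = -3*y**2 - 2*y; vanishes at y ∈ {0}. (-2, 0): f_x = 12 ≠ 0.
  x = -1: f_y(-1, y) = -3*y**2; vanishes at y ∈ {0}. (-1, 0): f_x = 3 ≠ 0.
  x = 0: f_y(0, y) = -3*y**2 + 2*y; vanishes at y ∈ {0}. (0, 0): f_x = 0, f = 0 — SINGULAR.
  x = 1: f_y(1, y) = -3*y**2 + 4*y; vanishes at y ∈ {0}. (1, 0): f_x = 3 ≠ 0.
  x = 2: f_y(2, y) = -3*y**2 + 6*y; vanishes at y ∈ {0, 2}. (2, 0): f_x = 12 ≠ 0; (2, 2): f_x = 16 ≠ 0.
  x = 3: f_y(3, y) = -3*y**2 + 8*y; vanishes at y ∈ {0}. (3, 0): f_x = 27 ≠ 0.
  x = 4: f_y(4, y) = -3*y**2 + 10*y; vanishes at y ∈ {0}. (4, 0): f_x = 48 ≠ 0.
Only singular point on the grid: (0, 0).
Classify: substitute x = 0 + u, y = 0 + v and expand: f = u**3 + u*v**2 - v**3 + v**2.
No constant or linear terms (consistent with a singular point). Quadratic part: v**2. Cubic part: u**3 + u*v**2 - v**3.
The quadratic part v**2 is a perfect square, so there is a single (double) tangent line v = 0, i.e. y = 0. Restricting the cubic part to that line (v = 0) leaves u**3 ≠ 0, so f is not divisible by v and the branch is v² ≈ -u**3 to lowest order — this is a cusp.
Classification: cusp.


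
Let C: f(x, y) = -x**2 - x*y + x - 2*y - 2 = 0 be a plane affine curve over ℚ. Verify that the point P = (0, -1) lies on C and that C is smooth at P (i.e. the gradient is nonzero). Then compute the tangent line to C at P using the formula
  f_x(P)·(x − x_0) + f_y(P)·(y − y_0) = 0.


Tangent line at P: 2*x - 2*y - 2 = 0.

Step 1: f(0, -1) = 0, so P lies on C.
Step 2: partial derivatives
  f_x(x, y) = -2*x - y + 1, f_y(x, y) = -x - 2.
  f_x(P) = 2, f_y(P) = -2 (gradient nonzero, so P is smooth).
Step 3: tangent line at P: 2·(x − 0) + -2·(y − -1) = 0.
Expanding: 2*x - 2*y - 2 = 0.


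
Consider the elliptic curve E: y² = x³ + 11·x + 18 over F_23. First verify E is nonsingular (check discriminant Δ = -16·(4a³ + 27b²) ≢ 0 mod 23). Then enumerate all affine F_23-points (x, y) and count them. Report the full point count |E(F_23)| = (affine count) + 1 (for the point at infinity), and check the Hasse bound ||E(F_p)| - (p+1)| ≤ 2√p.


Affine points = {(0, 8), (0, 15), (2, 5), (2, 18), (3, 3), (3, 20), (6, 1), (6, 22), (7, 1), (7, 22), (9, 8), (9, 15), (10, 1), (10, 22), (13, 9), (13, 14), (14, 8), (14, 15), (15, 4), (15, 19), (16, 9), (16, 14), (17, 9), (17, 14), (19, 5), (19, 18), (20, 2), (20, 21), (22, 11), (22, 12)}; affine count = 30; |E(F_23)| = 31.

Discriminant check: Δ ∝ 4a³ + 27b² = 4·11³ + 27·18² = 4·1331 + 27·324 ≡ 19 (mod 23). Nonzero ⇒ E is nonsingular.
For each x ∈ F_23, compute rhs = x³ + 11·x + 18 mod 23, then count y ∈ F_23 with y² ≡ rhs.
  x = 0: rhs = 18, matching y values: 8, 15 (2 points).
  x = 1: rhs = 7, matching y values: none (0 points).
  x = 2: rhs = 2, matching y values: 5, 18 (2 points).
  x = 3: rhs = 9, matching y values: 3, 20 (2 points).
  x = 4: rhs = 11, matching y values: none (0 points).
  x = 5: rhs = 14, matching y values: none (0 points).
  x = 6: rhs = 1, matching y values: 1, 22 (2 points).
  x = 7: rhs = 1, matching y values: 1, 22 (2 points).
  x = 8: rhs = 20, matching y values: none (0 points).
  x = 9: rhs = 18, matching y values: 8, 15 (2 points).
  x = 10: rhs = 1, matching y values: 1, 22 (2 points).
  x = 11: rhs = 21, matching y values: none (0 points).
  x = 12: rhs = 15, matching y values: none (0 points).
  x = 13: rhs = 12, matching y values: 9, 14 (2 points).
  x = 14: rhs = 18, matching y values: 8, 15 (2 points).
  x = 15: rhs = 16, matching y values: 4, 19 (2 points).
  x = 16: rhs = 12, matching y values: 9, 14 (2 points).
  x = 17: rhs = 12, matching y values: 9, 14 (2 points).
  x = 18: rhs = 22, matching y values: none (0 points).
  x = 19: rhs = 2, matching y values: 5, 18 (2 points).
  x = 20: rhs = 4, matching y values: 2, 21 (2 points).
  x = 21: rhs = 11, matching y values: none (0 points).
  x = 22: rhs = 6, matching y values: 11, 12 (2 points).
Total affine count: 30.
Full point count |E(F_23)| = 30 + 1 = 31.
Hasse bound: |31 − (23+1)| = |7| = 7 ≤ 2√23 ≈ 9.5917 ✓.


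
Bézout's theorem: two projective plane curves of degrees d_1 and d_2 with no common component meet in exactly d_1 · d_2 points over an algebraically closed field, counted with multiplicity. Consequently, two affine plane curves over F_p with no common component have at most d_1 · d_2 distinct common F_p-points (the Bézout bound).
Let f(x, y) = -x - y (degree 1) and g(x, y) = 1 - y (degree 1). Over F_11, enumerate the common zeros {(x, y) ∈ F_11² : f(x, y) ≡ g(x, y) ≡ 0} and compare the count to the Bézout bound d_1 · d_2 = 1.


Common zeros: {(10, 1)}; count = 1; Bézout bound = 1.

deg(f) = 1, deg(g) = 1, so Bézout bound = 1.
Scan x ∈ F_11. For each x, list the y ∈ F_11 with f(x, y) ≡ 0 and those with g(x, y) ≡ 0 (mod 11); the common zeros in that column are the intersection.
  x = 0: f ≡ 0 at y ∈ {0}; g ≡ 0 at y ∈ {1}; common: ∅.
  x = 1: f ≡ 0 at y ∈ {10}; g ≡ 0 at y ∈ {1}; common: ∅.
  x = 2: f ≡ 0 at y ∈ {9}; g ≡ 0 at y ∈ {1}; common: ∅.
  x = 3: f ≡ 0 at y ∈ {8}; g ≡ 0 at y ∈ {1}; common: ∅.
  x = 4: f ≡ 0 at y ∈ {7}; g ≡ 0 at y ∈ {1}; common: ∅.
  x = 5: f ≡ 0 at y ∈ {6}; g ≡ 0 at y ∈ {1}; common: ∅.
  x = 6: f ≡ 0 at y ∈ {5}; g ≡ 0 at y ∈ {1}; common: ∅.
  x = 7: f ≡ 0 at y ∈ {4}; g ≡ 0 at y ∈ {1}; common: ∅.
  x = 8: f ≡ 0 at y ∈ {3}; g ≡ 0 at y ∈ {1}; common: ∅.
  x = 9: f ≡ 0 at y ∈ {2}; g ≡ 0 at y ∈ {1}; common: ∅.
  x = 10: f ≡ 0 at y ∈ {1}; g ≡ 0 at y ∈ {1}; common: {1}.
Collecting: common zeros = {(10, 1)}, so the count is 1.
Comparison with the Bézout bound: 1 ≤ 1 = deg(f)·deg(g), as expected for curves with no common component (the bound is attained).


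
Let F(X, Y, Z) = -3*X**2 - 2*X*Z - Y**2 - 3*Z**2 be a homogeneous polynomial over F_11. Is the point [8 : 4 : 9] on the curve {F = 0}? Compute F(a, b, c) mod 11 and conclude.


F(8,4,9) ≡ 10 (mod 11); P is NOT on the curve.

Evaluate F(8, 4, 9) term-by-term (mod 11).
  -3*X**2 ↦ -3·64·1·1 = -192
  -2*X*Z ↦ -2·8·1·9 = -144
  -Y**2 ↦ -1·1·16·1 = -16
  -3*Z**2 ↦ -3·1·1·81 = -243
Sum: F(8, 4, 9) = (-192) + (-144) + (-16) + (-243) = -595.
Reducing mod 11: -595 ≡ 10 (mod 11).
Since F(a, b, c) ≡ 10 ≠ 0 (mod 11), P does NOT lie on the curve.


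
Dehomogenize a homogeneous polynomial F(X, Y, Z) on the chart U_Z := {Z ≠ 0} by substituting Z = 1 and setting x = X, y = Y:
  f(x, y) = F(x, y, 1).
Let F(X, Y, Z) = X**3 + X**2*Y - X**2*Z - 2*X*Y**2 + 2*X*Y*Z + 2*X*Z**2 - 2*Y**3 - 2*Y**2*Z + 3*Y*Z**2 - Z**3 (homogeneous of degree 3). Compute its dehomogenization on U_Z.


f(x, y) = x**3 + x**2*y - x**2 - 2*x*y**2 + 2*x*y + 2*x - 2*y**3 - 2*y**2 + 3*y - 1

On U_Z we set Z = 1. Each monomial c·X^i·Y^j·Z^k in F becomes c·x^i·y^j·1^k = c·x^i·y^j.
Substituting Z = 1: F(X, Y, 1) = x**3 + x**2*y - x**2 - 2*x*y**2 + 2*x*y + 2*x - 2*y**3 - 2*y**2 + 3*y - 1.
Note: deg(f) ≤ deg(F) = 3; strict inequality happens when F is divisible by Z (lost terms).


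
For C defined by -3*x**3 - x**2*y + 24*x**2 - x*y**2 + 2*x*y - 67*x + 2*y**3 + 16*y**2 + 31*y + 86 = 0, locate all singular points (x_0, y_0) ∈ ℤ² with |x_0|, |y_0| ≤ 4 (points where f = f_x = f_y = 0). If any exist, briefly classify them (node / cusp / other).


Singular points: {(3, -2)}; classification: node.

Compute partial derivatives:
  f_x = -9*x**2 - 2*x*y + 48*x - y**2 + 2*y - 67.
  f_y = -x**2 - 2*x*y + 2*x + 6*y**2 + 32*y + 31.
Scan x_0 ∈ {−4, ..., 4}. For each x_0, f_y(x_0, y) is a polynomial in y; find its integer roots y ∈ {−4, ..., 4}, then test f_x and f at those candidates.
  x = -4: f_y(-4, y) = 6*y**2 + 40*y + 7; no integer root y with |y| ≤ 4.
  x = -3: f_y(-3, y) = 6*y**2 + 38*y + 16; no integer root y with |y| ≤ 4.
  x = -2: f_y(-2, y) = 6*y**2 + 36*y + 23; no integer root y with |y| ≤ 4.
  x = -1: f_y(-1, y) = 6*y**2 + 34*y + 28; vanishes at y ∈ {-1}. (-1, -1): f_x = -129 ≠ 0.
  x = 0: f_y(0, y) = 6*y**2 + 32*y + 31; no integer root y with |y| ≤ 4.
  x = 1: f_y(1, y) = 6*y**2 + 30*y + 32; no integer root y with |y| ≤ 4.
  x = 2: f_y(2, y) = 6*y**2 + 28*y + 31; no integer root y with |y| ≤ 4.
  x = 3: f_y(3, y) = 6*y**2 + 26*y + 28; vanishes at y ∈ {-2}. (3, -2): f_x = 0, f = 0 — SINGULAR.
  x = 4: f_y(4, y) = 6*y**2 + 24*y + 23; no integer root y with |y| ≤ 4.
Only singular point on the grid: (3, -2).
Classify: substitute x = 3 + u, y = -2 + v and expand: f = -3*u**3 - u**2*v - u**2 - u*v**2 + 2*v**3 + v**2.
No constant or linear terms (consistent with a singular point). Quadratic part: -u**2 + v**2. Cubic part: -3*u**3 - u**2*v - u*v**2 + 2*v**3.
The quadratic part v**2 - u**2 = (v − u)(v + u) splits into two distinct linear factors, so there are two distinct tangent lines y − -2 = ±(x − 3) — this is a node (ordinary double point).
Classification: node.


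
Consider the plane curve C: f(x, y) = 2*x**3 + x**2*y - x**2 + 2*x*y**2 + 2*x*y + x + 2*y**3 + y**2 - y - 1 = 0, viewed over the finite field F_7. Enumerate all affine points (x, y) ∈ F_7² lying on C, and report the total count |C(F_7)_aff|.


Affine F_7-points: {(1, 5), (1, 6), (2, 2), (2, 3), (3, 1), (3, 2), (3, 4), (5, 2), (5, 5), (6, 5)}; count = 10.

For each of the 49 pairs (x, y) ∈ F_7², evaluate f(x, y) mod 7. Record the zeros.
  x = 0: [0↦6, 1↦1, 2↦3, 3↦3, 4↦6, 5↦3, 6↦6]  zeros at y ∈ ∅
  x = 1: [0↦1, 1↦1, 2↦5, 3↦4, 4↦3, 5↦0, 6↦0]  zeros at y ∈ {5, 6}
  x = 2: [0↦6, 1↦6, 2↦0, 3↦0, 4↦4, 5↦3, 6↦2]  zeros at y ∈ {2, 3}
  x = 3: [0↦5, 1↦0, 2↦0, 3↦3, 4↦0, 5↦3, 6↦3]  zeros at y ∈ {1, 2, 4}
  x = 4: [0↦3, 1↦2, 2↦3, 3↦4, 4↦3, 5↦5, 6↦1]  zeros at y ∈ ∅
  x = 5: [0↦5, 1↦3, 2↦0, 3↦1, 4↦4, 5↦0, 6↦1]  zeros at y ∈ {2, 5}
  x = 6: [0↦2, 1↦1, 2↦3, 3↦6, 4↦1, 5↦0, 6↦1]  zeros at y ∈ {5}
Collecting zeros: affine points = {(1, 5), (1, 6), (2, 2), (2, 3), (3, 1), (3, 2), (3, 4), (5, 2), (5, 5), (6, 5)}.
Total count |C(F_7)_aff| = 10.
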